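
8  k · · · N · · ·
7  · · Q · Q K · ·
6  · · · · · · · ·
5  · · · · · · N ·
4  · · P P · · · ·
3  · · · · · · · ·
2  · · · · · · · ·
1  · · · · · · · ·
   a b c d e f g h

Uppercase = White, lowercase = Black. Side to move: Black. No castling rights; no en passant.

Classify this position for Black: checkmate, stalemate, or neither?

stalemate

Black to move; black king on a8.
In check: no.
King squares — a7: attacked by Qc7; b7: attacked by Qc7; b8: attacked by Qc7.
Legal moves for Black: none.
Not in check and no legal moves → stalemate.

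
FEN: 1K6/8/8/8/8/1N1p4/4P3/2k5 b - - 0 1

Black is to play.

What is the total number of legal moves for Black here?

Black to move; king on c1.
In check: yes, from the white knight on b3.
Legal moves: Kc2, Kb2, Kd1, Kb1.
Count: 4.

4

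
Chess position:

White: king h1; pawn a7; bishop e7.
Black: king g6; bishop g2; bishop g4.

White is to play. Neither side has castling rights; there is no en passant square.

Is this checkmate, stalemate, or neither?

White to move; white king on h1.
In check: yes, from the black bishop on g2.
Legal moves for White: Kh2, Kxg2, Kg1.
White is in check but has 3 legal moves → neither.

neither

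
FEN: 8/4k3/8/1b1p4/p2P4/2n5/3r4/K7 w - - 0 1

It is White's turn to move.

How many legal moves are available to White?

0

White to move; king on a1.
In check: no.
Legal moves: none.
Count: 0.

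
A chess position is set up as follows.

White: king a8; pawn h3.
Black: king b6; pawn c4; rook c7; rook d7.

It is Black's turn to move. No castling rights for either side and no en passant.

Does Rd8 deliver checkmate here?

yes

After Rd8: white king on a8; in check: yes, from the black rook on d8.
King squares — a7: attacked by Kb6; b7: attacked by Kb6; b8: attacked by Rd8.
White has no legal moves → checkmate.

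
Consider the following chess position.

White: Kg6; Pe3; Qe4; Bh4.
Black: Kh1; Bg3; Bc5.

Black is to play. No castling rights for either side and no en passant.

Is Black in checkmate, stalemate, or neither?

neither

Black to move; black king on h1.
In check: yes, from the white queen on e4.
King squares — g1: available; g2: attacked by Qe4; h2: available.
Legal moves for Black: Kh2, Kg1.
Black is in check but has 2 legal moves → neither.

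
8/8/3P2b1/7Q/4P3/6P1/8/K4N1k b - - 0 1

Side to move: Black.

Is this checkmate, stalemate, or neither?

Black to move; black king on h1.
In check: yes, from the white queen on h5.
King squares — g1: available; g2: available; h2: attacked by Nf1.
Legal moves for Black: Kg2, Kg1, Bxh5.
Black is in check but has 3 legal moves → neither.

neither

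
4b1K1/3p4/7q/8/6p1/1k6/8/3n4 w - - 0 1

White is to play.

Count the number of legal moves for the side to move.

0

White to move; king on g8.
In check: no.
Legal moves: none.
Count: 0.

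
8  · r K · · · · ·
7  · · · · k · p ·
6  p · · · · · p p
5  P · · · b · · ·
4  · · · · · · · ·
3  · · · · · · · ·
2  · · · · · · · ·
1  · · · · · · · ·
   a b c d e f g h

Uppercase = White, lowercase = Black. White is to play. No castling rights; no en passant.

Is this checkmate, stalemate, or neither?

checkmate

White to move; white king on c8.
In check: yes, from the black rook on b8.
King squares — b7: attacked by Rb8; c7: attacked by Be5; d7: attacked by Ke7; b8: attacked by Be5; d8: attacked by Ke7.
Legal moves for White: none.
In check with no legal moves → checkmate.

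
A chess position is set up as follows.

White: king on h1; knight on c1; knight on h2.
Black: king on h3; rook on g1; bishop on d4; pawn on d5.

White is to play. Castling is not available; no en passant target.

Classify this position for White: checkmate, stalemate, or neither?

checkmate

White to move; white king on h1.
In check: yes, from the black rook on g1.
King squares — g1: attacked by Bd4; g2: attacked by Rg1; h2: own knight.
Legal moves for White: none.
In check with no legal moves → checkmate.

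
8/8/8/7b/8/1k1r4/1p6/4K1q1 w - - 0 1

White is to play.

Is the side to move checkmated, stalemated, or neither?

White to move; white king on e1.
In check: yes, from the black queen on g1.
King squares — d1: attacked by Qg1; f1: attacked by Qg1; d2: attacked by Rd3; e2: attacked by Bh5; f2: attacked by Qg1.
Legal moves for White: none.
In check with no legal moves → checkmate.

checkmate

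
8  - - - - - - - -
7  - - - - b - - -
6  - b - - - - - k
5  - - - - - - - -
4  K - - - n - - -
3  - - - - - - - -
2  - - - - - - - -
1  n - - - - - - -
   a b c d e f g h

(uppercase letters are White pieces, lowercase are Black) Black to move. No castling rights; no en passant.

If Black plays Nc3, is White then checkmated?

yes

After Nc3: white king on a4; in check: yes, from the black knight on c3.
King squares — a3: attacked by Be7; b3: attacked by Na1; b4: attacked by Be7; a5: attacked by Bb6; b5: attacked by Nc3.
White has no legal moves → checkmate.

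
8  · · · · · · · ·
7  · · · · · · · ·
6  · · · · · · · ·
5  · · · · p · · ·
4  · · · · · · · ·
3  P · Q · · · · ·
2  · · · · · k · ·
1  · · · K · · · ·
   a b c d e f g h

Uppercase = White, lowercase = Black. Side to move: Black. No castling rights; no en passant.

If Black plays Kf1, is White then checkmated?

After Kf1: white king on d1; in check: no.
White is not in check, so this cannot be checkmate.

no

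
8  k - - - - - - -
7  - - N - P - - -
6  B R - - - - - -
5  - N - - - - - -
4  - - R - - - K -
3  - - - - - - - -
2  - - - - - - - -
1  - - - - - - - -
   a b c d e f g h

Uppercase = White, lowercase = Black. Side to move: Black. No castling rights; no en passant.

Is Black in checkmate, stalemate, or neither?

checkmate

Black to move; black king on a8.
In check: yes, from the white knight on c7.
King squares — a7: attacked by Nb5; b7: attacked by Ba6; b8: attacked by Rb6.
Legal moves for Black: none.
In check with no legal moves → checkmate.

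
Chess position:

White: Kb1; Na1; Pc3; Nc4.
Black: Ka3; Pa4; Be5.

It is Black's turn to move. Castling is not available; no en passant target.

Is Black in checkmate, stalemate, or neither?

checkmate

Black to move; black king on a3.
In check: yes, from the white knight on c4.
King squares — a2: attacked by Kb1; b2: attacked by Kb1; b3: attacked by Na1; a4: own pawn; b4: attacked by Pc3.
Legal moves for Black: none.
In check with no legal moves → checkmate.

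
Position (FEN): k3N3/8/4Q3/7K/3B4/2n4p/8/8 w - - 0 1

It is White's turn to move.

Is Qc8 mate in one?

yes

After Qc8: black king on a8; in check: yes, from the white queen on c8.
King squares — a7: attacked by Bd4; b7: attacked by Qc8; b8: attacked by Qc8.
Black has no legal moves → checkmate.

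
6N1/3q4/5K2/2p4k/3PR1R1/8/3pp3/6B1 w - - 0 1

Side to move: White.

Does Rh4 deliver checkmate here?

After Rh4: black king on h5; in check: yes, from the white rook on h4.
King squares — g4: attacked by Re4; h4: attacked by Re4; g5: attacked by Kf6; g6: attacked by Kf6; h6: attacked by Rh4.
Black has no legal moves → checkmate.

yes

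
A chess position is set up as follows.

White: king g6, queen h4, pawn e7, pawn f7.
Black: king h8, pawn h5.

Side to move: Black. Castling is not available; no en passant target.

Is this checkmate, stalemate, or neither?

stalemate

Black to move; black king on h8.
In check: no.
King squares — g7: attacked by Kg6; h7: attacked by Kg6; g8: attacked by Pf7.
Legal moves for Black: none.
Not in check and no legal moves → stalemate.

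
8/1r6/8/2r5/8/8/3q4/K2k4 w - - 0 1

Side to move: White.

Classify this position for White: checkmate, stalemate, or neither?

White to move; white king on a1.
In check: no.
King squares — b1: attacked by Rb7; a2: attacked by Qd2; b2: attacked by Qd2.
Legal moves for White: none.
Not in check and no legal moves → stalemate.

stalemate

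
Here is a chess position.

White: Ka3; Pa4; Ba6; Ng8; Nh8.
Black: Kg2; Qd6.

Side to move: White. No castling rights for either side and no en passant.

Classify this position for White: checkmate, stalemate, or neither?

neither

White to move; white king on a3.
In check: yes, from the black queen on d6.
King squares — a2: available; b2: available; b3: available; a4: own pawn; b4: attacked by Qd6.
Legal moves for White: Kb3, Kb2, Ka2.
White is in check but has 3 legal moves → neither.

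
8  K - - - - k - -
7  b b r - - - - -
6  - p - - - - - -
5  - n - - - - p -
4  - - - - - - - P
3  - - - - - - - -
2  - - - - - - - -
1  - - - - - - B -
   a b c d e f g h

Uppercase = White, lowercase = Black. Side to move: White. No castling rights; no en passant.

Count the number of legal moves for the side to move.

0

White to move; king on a8.
In check: yes, from the black bishop on b7.
Legal moves: none.
Count: 0.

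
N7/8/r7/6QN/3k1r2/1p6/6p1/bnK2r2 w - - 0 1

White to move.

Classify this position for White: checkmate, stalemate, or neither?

White to move; white king on c1.
In check: yes, from the black rook on f1.
King squares — b1: attacked by Rf1; d1: attacked by Rf1; b2: attacked by Ba1; c2: attacked by Pb3; d2: attacked by Nb1.
Legal moves for White: none.
In check with no legal moves → checkmate.

checkmate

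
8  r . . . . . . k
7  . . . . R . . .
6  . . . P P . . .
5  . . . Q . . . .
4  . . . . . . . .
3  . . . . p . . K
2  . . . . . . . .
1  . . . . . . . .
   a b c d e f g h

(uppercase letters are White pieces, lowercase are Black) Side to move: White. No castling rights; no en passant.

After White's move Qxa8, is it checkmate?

After Qxa8: black king on h8; in check: yes, from the white queen on a8.
King squares — g7: attacked by Re7; h7: attacked by Re7; g8: attacked by Qa8.
Black has no legal moves → checkmate.

yes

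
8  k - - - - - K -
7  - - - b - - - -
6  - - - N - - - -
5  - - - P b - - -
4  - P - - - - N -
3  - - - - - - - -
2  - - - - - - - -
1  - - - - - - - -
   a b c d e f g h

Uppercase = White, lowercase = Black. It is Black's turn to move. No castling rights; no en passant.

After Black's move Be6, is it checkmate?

After Be6: white king on g8; in check: yes, from the black bishop on e6.
White has 4 legal replies: Kf8, Kh7, Nf7, dxe6.
In check but a legal move exists → not checkmate.

no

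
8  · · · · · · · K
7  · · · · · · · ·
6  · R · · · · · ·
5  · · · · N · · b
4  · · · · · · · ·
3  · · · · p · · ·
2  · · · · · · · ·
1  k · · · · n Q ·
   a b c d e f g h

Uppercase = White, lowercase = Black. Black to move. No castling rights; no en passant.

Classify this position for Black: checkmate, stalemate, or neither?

Black to move; black king on a1.
In check: no.
Legal moves for Black: Be8, Bf7, Bg6, Bg4, Bf3, Be2, Bd1, Ka2, e2.
Black has 9 legal moves and is not in check → neither.

neither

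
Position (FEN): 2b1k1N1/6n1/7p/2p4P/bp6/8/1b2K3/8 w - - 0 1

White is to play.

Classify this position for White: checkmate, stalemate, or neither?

neither

White to move; white king on e2.
In check: no.
Legal moves for White: Ne7, Nxh6, Nf6+, Kf3, Ke3, Kd3, Kf2, Kd2, Kf1, Ke1.
White has 10 legal moves and is not in check → neither.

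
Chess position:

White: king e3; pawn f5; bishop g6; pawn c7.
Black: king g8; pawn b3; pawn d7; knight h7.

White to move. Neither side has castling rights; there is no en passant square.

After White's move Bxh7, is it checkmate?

After Bxh7: black king on g8; in check: yes, from the white bishop on h7.
Black has 5 legal replies: Kh8, Kf8, Kxh7, Kg7, Kf7.
In check but a legal move exists → not checkmate.

no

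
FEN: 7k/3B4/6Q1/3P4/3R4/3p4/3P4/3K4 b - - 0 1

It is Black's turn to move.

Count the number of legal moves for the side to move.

Black to move; king on h8.
In check: no.
Legal moves: none.
Count: 0.

0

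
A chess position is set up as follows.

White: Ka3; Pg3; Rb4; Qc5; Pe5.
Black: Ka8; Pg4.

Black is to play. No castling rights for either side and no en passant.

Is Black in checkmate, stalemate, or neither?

Black to move; black king on a8.
In check: no.
King squares — a7: attacked by Qc5; b7: attacked by Rb4; b8: attacked by Rb4.
Legal moves for Black: none.
Not in check and no legal moves → stalemate.

stalemate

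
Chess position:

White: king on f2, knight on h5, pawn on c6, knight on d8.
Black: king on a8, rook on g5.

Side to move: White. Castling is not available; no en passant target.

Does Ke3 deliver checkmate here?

After Ke3: black king on a8; in check: no.
Black is not in check, so this cannot be checkmate.

no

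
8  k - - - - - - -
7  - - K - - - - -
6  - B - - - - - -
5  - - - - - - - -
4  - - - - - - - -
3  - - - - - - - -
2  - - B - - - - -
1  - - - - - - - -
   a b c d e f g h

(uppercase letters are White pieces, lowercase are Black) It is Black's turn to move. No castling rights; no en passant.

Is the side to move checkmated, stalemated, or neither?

Black to move; black king on a8.
In check: no.
King squares — a7: attacked by Bb6; b7: attacked by Kc7; b8: attacked by Kc7.
Legal moves for Black: none.
Not in check and no legal moves → stalemate.

stalemate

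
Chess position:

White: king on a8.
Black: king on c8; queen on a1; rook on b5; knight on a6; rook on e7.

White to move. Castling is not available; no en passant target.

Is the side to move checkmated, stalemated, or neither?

stalemate

White to move; white king on a8.
In check: no.
King squares — a7: attacked by Re7; b7: attacked by Rb5; b8: attacked by Rb5.
Legal moves for White: none.
Not in check and no legal moves → stalemate.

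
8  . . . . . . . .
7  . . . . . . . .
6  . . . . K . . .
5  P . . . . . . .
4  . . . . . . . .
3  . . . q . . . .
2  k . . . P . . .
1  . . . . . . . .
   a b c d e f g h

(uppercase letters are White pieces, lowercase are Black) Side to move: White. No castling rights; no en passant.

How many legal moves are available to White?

White to move; king on e6.
In check: no.
Legal moves: Kf7, Ke7, Kf6, Ke5, exd3, a6, e3, e4.
Count: 8.

8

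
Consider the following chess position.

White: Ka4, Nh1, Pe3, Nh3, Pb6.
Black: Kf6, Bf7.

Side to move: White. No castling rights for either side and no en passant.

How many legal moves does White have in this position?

12

White to move; king on a4.
In check: no.
Legal moves: Kb5, Ka5, Kb4, Ka3, Ng5, Nf4, N3f2, Ng1, Ng3, N1f2, b7, e4.
Count: 12.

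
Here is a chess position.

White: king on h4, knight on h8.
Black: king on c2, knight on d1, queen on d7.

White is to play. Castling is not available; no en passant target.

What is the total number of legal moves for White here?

White to move; king on h4.
In check: no.
Legal moves: Nf7, Ng6, Kh5, Kg5, Kg3.
Count: 5.

5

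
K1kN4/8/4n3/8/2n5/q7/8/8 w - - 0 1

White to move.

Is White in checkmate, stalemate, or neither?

checkmate

White to move; white king on a8.
In check: yes, from the black queen on a3.
King squares — a7: attacked by Qa3; b7: attacked by Kc8; b8: attacked by Kc8.
Legal moves for White: none.
In check with no legal moves → checkmate.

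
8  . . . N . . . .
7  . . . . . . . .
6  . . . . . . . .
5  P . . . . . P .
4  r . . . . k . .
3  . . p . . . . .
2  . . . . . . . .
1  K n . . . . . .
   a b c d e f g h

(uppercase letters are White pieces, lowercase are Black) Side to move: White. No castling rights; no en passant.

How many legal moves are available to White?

White to move; king on a1.
In check: yes, from the black rook on a4.
Legal moves: Kxb1.
Count: 1.

1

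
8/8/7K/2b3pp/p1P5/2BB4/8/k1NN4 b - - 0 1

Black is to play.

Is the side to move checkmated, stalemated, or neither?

checkmate

Black to move; black king on a1.
In check: yes, from the white bishop on c3.
King squares — b1: attacked by Bd3; a2: attacked by Nc1; b2: attacked by Nd1.
Legal moves for Black: none.
In check with no legal moves → checkmate.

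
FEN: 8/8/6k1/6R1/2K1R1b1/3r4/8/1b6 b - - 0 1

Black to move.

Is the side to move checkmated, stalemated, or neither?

Black to move; black king on g6.
In check: yes, from the white rook on g5.
King squares — f5: attacked by Rg5; g5: available; h5: attacked by Rg5; f6: available; h6: available; f7: available; g7: attacked by Rg5; h7: available.
Legal moves for Black: Kh7, Kf7, Kh6, Kf6, Kxg5.
Black is in check but has 5 legal moves → neither.

neither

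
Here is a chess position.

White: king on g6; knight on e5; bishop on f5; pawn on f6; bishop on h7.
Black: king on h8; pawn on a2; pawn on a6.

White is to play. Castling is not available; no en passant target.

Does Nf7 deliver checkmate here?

yes

After Nf7: black king on h8; in check: yes, from the white knight on f7.
King squares — g7: attacked by Pf6; h7: attacked by Kg6; g8: attacked by Bh7.
Black has no legal moves → checkmate.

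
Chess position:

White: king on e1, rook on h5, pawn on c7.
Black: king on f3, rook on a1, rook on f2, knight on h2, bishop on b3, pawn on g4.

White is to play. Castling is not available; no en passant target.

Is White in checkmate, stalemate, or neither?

checkmate

White to move; white king on e1.
In check: yes, from the black rook on a1.
King squares — d1: attacked by Ra1; f1: attacked by Ra1; d2: attacked by Rf2; e2: attacked by Rf2; f2: attacked by Kf3.
Legal moves for White: none.
In check with no legal moves → checkmate.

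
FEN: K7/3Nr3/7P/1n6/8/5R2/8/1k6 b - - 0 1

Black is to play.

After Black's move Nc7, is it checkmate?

After Nc7: white king on a8; in check: yes, from the black knight on c7.
White has 3 legal replies: Kb8, Kb7, Ka7.
In check but a legal move exists → not checkmate.

no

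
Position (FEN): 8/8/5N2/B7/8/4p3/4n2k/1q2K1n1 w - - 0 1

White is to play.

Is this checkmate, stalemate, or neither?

checkmate

White to move; white king on e1.
In check: yes, from the black queen on b1.
King squares — d1: attacked by Qb1; f1: attacked by Qb1; d2: attacked by Pe3; e2: attacked by Ng1; f2: attacked by Pe3.
Legal moves for White: none.
In check with no legal moves → checkmate.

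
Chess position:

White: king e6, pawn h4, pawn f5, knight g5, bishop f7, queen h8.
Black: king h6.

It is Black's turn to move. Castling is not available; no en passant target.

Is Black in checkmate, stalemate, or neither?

Black to move; black king on h6.
In check: yes, from the white queen on h8.
King squares — g5: attacked by Ph4; h5: attacked by Bf7; g6: attacked by Pf5; g7: attacked by Qh8; h7: attacked by Ng5.
Legal moves for Black: none.
In check with no legal moves → checkmate.

checkmate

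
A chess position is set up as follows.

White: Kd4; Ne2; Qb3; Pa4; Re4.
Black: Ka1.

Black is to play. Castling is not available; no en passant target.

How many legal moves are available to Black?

Black to move; king on a1.
In check: no.
Legal moves: none.
Count: 0.

0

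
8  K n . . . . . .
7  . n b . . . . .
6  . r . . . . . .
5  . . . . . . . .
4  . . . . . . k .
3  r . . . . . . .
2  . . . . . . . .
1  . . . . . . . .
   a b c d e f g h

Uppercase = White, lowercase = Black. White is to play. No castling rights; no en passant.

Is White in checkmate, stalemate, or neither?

checkmate

White to move; white king on a8.
In check: yes, from the black rook on a3.
King squares — a7: attacked by Ra3; b7: attacked by Rb6; b8: attacked by Bc7.
Legal moves for White: none.
In check with no legal moves → checkmate.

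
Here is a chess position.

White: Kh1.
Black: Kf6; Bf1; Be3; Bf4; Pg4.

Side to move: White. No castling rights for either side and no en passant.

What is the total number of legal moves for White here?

0

White to move; king on h1.
In check: no.
Legal moves: none.
Count: 0.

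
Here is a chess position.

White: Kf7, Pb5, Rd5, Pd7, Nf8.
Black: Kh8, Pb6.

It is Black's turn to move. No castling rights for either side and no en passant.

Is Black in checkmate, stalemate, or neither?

stalemate

Black to move; black king on h8.
In check: no.
King squares — g7: attacked by Kf7; h7: attacked by Nf8; g8: attacked by Kf7.
Legal moves for Black: none.
Not in check and no legal moves → stalemate.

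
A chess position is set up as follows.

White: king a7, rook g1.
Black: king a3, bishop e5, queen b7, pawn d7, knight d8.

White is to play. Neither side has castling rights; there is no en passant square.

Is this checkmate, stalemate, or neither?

checkmate

White to move; white king on a7.
In check: yes, from the black queen on b7.
King squares — a6: attacked by Qb7; b6: attacked by Qb7; b7: attacked by Nd8; a8: attacked by Qb7; b8: attacked by Be5.
Legal moves for White: none.
In check with no legal moves → checkmate.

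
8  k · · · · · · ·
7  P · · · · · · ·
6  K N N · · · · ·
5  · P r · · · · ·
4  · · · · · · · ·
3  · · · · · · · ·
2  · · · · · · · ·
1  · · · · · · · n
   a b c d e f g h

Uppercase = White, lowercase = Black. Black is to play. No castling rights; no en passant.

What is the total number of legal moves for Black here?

Black to move; king on a8.
In check: yes, from the white knight on b6.
Legal moves: none.
Count: 0.

0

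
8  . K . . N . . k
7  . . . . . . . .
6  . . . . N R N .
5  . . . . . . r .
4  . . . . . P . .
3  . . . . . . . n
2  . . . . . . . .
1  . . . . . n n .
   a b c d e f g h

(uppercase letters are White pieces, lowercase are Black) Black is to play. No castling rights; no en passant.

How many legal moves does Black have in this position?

3

Black to move; king on h8.
In check: yes, from the white knight on g6.
Legal moves: Kg8, Kh7, Rxg6.
Count: 3.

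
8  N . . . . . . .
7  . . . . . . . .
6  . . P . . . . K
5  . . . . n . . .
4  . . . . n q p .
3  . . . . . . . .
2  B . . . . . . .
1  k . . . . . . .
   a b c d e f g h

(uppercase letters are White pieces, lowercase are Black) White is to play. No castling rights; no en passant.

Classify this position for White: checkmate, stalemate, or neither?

neither

White to move; white king on h6.
In check: yes, from the black queen on f4.
King squares — g5: attacked by Ne4; h5: available; g6: attacked by Ne5; g7: available; h7: available.
Legal moves for White: Kh7, Kg7, Kh5.
White is in check but has 3 legal moves → neither.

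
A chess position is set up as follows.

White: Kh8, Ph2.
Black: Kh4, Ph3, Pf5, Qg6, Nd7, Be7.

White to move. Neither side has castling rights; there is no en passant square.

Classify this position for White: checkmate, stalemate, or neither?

White to move; white king on h8.
In check: no.
King squares — g7: attacked by Qg6; h7: attacked by Qg6; g8: attacked by Qg6.
Legal moves for White: none.
Not in check and no legal moves → stalemate.

stalemate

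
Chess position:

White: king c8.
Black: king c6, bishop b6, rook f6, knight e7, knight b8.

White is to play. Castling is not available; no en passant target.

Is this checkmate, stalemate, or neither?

White to move; white king on c8.
In check: yes, from the black knight on e7.
Legal moves for White: Kxb8.
White is in check but has 1 legal move → neither.

neither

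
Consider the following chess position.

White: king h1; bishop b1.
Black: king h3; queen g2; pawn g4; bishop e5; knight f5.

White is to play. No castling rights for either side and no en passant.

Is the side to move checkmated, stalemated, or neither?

White to move; white king on h1.
In check: yes, from the black queen on g2.
King squares — g1: attacked by Qg2; g2: attacked by Kh3; h2: attacked by Qg2.
Legal moves for White: none.
In check with no legal moves → checkmate.

checkmate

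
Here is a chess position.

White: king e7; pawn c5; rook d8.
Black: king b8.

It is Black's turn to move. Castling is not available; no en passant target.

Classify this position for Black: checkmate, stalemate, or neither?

Black to move; black king on b8.
In check: yes, from the white rook on d8.
King squares — a7: available; b7: available; c7: available; a8: attacked by Rd8; c8: attacked by Rd8.
Legal moves for Black: Kc7, Kb7, Ka7.
Black is in check but has 3 legal moves → neither.

neither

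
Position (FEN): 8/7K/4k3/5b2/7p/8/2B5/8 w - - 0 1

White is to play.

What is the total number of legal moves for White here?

White to move; king on h7.
In check: yes, from the black bishop on f5.
Legal moves: Kh8, Kg8, Kg7, Kh6, Bxf5+.
Count: 5.

5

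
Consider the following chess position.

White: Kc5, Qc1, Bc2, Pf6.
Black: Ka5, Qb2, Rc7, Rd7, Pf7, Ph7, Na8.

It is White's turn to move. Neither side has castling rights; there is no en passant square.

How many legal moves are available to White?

0

White to move; king on c5.
In check: yes, from the black rook on c7.
Legal moves: none.
Count: 0.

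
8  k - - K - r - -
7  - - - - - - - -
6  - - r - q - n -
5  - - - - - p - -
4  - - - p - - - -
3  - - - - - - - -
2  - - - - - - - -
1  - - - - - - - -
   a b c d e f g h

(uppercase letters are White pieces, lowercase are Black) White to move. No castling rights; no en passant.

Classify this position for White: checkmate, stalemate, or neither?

White to move; white king on d8.
In check: yes, from the black rook on f8.
King squares — c7: attacked by Rc6; d7: attacked by Qe6; e7: attacked by Qe6; c8: attacked by Rc6; e8: attacked by Qe6.
Legal moves for White: none.
In check with no legal moves → checkmate.

checkmate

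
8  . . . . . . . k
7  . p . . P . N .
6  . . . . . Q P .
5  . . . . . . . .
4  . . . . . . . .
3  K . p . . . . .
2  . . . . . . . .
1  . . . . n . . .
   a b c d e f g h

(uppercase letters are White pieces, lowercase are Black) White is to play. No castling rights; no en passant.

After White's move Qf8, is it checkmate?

yes

After Qf8: black king on h8; in check: yes, from the white queen on f8.
King squares — g7: attacked by Qf8; h7: attacked by Pg6; g8: attacked by Qf8.
Black has no legal moves → checkmate.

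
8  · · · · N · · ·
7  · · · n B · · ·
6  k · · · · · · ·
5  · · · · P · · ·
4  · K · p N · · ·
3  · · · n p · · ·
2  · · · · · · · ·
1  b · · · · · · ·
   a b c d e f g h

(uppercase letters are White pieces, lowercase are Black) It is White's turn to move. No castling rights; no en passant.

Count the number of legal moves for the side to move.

4

White to move; king on b4.
In check: yes, from the black knight on d3.
Legal moves: Kc4, Ka4, Kb3, Ka3.
Count: 4.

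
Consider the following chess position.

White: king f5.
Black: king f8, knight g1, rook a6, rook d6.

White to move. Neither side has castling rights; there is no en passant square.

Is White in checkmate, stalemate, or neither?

neither

White to move; white king on f5.
In check: no.
Legal moves for White: Kg5, Ke5, Kg4, Kf4, Ke4.
White has 5 legal moves and is not in check → neither.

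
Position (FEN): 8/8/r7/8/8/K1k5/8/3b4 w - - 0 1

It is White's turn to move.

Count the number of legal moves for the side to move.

0

White to move; king on a3.
In check: yes, from the black rook on a6.
Legal moves: none.
Count: 0.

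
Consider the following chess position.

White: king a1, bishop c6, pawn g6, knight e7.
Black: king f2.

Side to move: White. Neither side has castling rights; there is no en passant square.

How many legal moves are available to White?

19

White to move; king on a1.
In check: no.
Legal moves: Ng8, Nc8, Nf5, Nd5, Be8, Ba8, Bd7, Bb7, Bd5, Bb5, Be4, Ba4, Bf3, Bg2, Bh1, Kb2, Ka2, Kb1, g7.
Count: 19.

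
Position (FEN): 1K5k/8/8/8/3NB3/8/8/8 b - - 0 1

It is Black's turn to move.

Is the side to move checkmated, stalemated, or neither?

neither

Black to move; black king on h8.
In check: no.
Legal moves for Black: Kg8, Kg7.
Black has 2 legal moves and is not in check → neither.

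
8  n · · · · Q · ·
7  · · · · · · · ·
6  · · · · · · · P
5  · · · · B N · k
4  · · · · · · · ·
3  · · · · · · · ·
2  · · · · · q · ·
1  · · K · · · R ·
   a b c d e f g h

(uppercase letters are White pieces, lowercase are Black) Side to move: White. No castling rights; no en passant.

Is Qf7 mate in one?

After Qf7: black king on h5; in check: yes, from the white queen on f7.
King squares — g4: attacked by Rg1; h4: attacked by Nf5; g5: attacked by Rg1; g6: attacked by Rg1; h6: attacked by Nf5.
Black has no legal moves → checkmate.

yes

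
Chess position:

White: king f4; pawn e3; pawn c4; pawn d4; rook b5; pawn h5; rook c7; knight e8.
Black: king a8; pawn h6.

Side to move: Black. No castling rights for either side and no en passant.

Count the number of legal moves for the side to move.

Black to move; king on a8.
In check: no.
Legal moves: none.
Count: 0.

0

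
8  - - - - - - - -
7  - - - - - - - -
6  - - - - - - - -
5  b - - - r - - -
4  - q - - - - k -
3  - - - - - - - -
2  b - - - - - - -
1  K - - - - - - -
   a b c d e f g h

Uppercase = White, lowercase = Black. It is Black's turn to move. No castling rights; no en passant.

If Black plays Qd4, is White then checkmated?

After Qd4: white king on a1; in check: yes, from the black queen on d4.
White has 1 legal reply: Kxa2.
In check but a legal move exists → not checkmate.

no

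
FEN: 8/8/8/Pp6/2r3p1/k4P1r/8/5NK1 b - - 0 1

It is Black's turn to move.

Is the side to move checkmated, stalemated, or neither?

neither

Black to move; black king on a3.
In check: no.
Legal moves for Black include: Rc8, Rc7, Rc6, Rc5, Rf4, Re4, Rd4, Rb4, Ra4, Rc3, Rc2, Rc1, Rh8, Rh7, Rh6, Rh5, Rh4, Rg3+, ... (list truncated; more exist).
Black has legal moves and is not in check → neither.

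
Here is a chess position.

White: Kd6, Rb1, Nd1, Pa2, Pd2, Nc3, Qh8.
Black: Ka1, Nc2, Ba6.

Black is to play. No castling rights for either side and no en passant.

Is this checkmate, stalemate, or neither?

Black to move; black king on a1.
In check: yes, from the white rook on b1.
King squares — b1: attacked by Nc3; a2: attacked by Nc3; b2: attacked by Rb1.
Legal moves for Black: none.
In check with no legal moves → checkmate.

checkmate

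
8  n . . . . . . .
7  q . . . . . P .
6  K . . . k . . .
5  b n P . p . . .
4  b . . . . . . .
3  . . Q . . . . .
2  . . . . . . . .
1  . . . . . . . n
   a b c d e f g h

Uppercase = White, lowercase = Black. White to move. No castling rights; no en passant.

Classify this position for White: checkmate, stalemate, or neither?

checkmate

White to move; white king on a6.
In check: yes, from the black queen on a7.
King squares — a5: attacked by Qa7; b5: attacked by Ba4; b6: attacked by Ba5; a7: attacked by Nb5; b7: attacked by Qa7.
Legal moves for White: none.
In check with no legal moves → checkmate.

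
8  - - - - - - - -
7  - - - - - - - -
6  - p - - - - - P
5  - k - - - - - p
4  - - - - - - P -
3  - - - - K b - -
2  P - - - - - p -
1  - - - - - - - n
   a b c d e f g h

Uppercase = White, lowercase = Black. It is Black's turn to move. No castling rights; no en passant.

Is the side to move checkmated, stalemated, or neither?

Black to move; black king on b5.
In check: no.
Legal moves for Black include: Kc6, Ka6, Kc5, Ka5, Kc4, Kb4, Ka4, Ba8, Bb7, Bc6, Bd5, Bxg4, Be4, Be2, Bd1, Ng3, Nf2, hxg4, ... (list truncated; more exist).
Black has legal moves and is not in check → neither.

neither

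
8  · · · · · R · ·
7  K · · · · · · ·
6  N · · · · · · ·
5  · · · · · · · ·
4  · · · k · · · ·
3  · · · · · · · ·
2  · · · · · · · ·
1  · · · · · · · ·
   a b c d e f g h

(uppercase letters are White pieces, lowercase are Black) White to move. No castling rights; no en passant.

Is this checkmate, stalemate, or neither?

White to move; white king on a7.
In check: no.
Legal moves for White include: Rh8, Rg8, Re8, Rd8+, Rc8, Rb8, Ra8, Rf7, Rf6, Rf5, Rf4+, Rf3, Rf2, Rf1, Kb8, Ka8, Kb7, Kb6, ... (list truncated; more exist).
White has legal moves and is not in check → neither.

neither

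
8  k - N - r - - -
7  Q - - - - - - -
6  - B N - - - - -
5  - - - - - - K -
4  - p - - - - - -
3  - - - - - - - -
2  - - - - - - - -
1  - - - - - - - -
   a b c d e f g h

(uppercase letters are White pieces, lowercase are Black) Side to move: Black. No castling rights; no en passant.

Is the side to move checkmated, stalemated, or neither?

Black to move; black king on a8.
In check: yes, from the white queen on a7.
King squares — a7: attacked by Bb6; b7: attacked by Qa7; b8: attacked by Nc6.
Legal moves for Black: none.
In check with no legal moves → checkmate.

checkmate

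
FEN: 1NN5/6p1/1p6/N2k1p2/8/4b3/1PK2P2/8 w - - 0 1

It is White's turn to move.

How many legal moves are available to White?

21

White to move; king on c2.
In check: no.
Legal moves: Ne7+, Na7, Nd6, Nxb6+, Nd7, Nbc6, Na6, Nb7, Nac6, Nc4, Nb3, Kd3, Kc3, Kb3, Kd1, Kb1, fxe3, f3, b3, f4, b4.
Count: 21.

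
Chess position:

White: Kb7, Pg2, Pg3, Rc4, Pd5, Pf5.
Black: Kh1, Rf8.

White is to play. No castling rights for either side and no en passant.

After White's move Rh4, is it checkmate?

After Rh4: black king on h1; in check: yes, from the white rook on h4.
Black has 2 legal replies: Kxg2, Kg1.
In check but a legal move exists → not checkmate.

no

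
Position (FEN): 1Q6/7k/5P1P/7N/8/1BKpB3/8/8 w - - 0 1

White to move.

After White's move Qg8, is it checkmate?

After Qg8: black king on h7; in check: yes, from the white queen on g8.
King squares — g6: attacked by Qg8; h6: attacked by Be3; g7: attacked by Nh5; g8: attacked by Bb3; h8: attacked by Qg8.
Black has no legal moves → checkmate.

yes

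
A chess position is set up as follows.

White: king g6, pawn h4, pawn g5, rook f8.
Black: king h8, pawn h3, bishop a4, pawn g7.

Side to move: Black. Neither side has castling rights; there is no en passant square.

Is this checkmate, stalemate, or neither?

checkmate

Black to move; black king on h8.
In check: yes, from the white rook on f8.
King squares — g7: own pawn; h7: attacked by Kg6; g8: attacked by Rf8.
Legal moves for Black: none.
In check with no legal moves → checkmate.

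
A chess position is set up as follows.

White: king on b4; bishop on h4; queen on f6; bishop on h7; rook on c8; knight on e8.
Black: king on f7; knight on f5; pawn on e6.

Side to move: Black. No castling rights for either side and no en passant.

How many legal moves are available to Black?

Black to move; king on f7.
In check: yes, from the white queen on f6.
Legal moves: none.
Count: 0.

0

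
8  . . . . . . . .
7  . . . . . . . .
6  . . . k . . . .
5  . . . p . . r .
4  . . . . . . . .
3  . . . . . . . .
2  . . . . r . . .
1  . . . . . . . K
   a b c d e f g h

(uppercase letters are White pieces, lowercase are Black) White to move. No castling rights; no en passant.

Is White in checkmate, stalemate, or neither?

stalemate

White to move; white king on h1.
In check: no.
King squares — g1: attacked by Rg5; g2: attacked by Re2; h2: attacked by Re2.
Legal moves for White: none.
Not in check and no legal moves → stalemate.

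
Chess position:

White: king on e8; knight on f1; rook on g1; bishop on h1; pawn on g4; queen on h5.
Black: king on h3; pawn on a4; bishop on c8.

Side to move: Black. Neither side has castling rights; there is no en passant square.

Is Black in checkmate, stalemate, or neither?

checkmate

Black to move; black king on h3.
In check: yes, from the white queen on h5.
King squares — g2: attacked by Rg1; h2: attacked by Nf1; g3: attacked by Nf1; g4: attacked by Rg1; h4: attacked by Qh5.
Legal moves for Black: none.
In check with no legal moves → checkmate.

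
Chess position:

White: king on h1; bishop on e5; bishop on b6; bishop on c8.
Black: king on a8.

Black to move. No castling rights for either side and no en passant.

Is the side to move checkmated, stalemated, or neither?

stalemate

Black to move; black king on a8.
In check: no.
King squares — a7: attacked by Bb6; b7: attacked by Bc8; b8: attacked by Be5.
Legal moves for Black: none.
Not in check and no legal moves → stalemate.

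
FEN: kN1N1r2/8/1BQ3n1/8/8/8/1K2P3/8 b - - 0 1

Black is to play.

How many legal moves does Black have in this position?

Black to move; king on a8.
In check: yes, from the white queen on c6.
Legal moves: Kxb8.
Count: 1.

1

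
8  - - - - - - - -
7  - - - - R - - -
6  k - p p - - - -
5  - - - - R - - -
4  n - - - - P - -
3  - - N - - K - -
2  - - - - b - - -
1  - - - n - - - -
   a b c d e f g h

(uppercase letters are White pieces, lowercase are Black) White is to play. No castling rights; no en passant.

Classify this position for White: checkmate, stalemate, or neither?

neither

White to move; white king on f3.
In check: yes, from the black bishop on e2.
Legal moves for White: Ke4, Kg3, Kg2, Kxe2, Rxe2, Nxe2.
White is in check but has 6 legal moves → neither.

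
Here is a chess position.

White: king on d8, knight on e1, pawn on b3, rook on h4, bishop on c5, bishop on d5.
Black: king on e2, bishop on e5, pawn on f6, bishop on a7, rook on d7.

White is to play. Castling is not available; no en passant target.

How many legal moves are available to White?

White to move; king on d8.
In check: yes, from the black rook on d7.
Legal moves: Ke8, Kc8, Kxd7.
Count: 3.

3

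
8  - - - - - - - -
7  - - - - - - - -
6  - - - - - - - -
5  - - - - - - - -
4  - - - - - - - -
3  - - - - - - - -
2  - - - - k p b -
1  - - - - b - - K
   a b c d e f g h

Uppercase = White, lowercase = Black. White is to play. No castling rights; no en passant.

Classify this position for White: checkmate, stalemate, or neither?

White to move; white king on h1.
In check: yes, from the black bishop on g2.
King squares — g1: attacked by Pf2; g2: available; h2: available.
Legal moves for White: Kh2, Kxg2.
White is in check but has 2 legal moves → neither.

neither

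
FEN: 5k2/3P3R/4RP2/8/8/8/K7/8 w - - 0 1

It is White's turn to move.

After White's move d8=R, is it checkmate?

yes

After d8=R: black king on f8; in check: yes, from the white rook on d8.
King squares — e7: attacked by Re6; f7: attacked by Rh7; g7: attacked by Pf6; e8: attacked by Re6; g8: attacked by Rd8.
Black has no legal moves → checkmate.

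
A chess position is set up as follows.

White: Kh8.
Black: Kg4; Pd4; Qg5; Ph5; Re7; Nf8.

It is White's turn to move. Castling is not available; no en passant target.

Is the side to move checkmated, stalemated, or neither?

White to move; white king on h8.
In check: no.
King squares — g7: attacked by Qg5; h7: attacked by Re7; g8: attacked by Qg5.
Legal moves for White: none.
Not in check and no legal moves → stalemate.

stalemate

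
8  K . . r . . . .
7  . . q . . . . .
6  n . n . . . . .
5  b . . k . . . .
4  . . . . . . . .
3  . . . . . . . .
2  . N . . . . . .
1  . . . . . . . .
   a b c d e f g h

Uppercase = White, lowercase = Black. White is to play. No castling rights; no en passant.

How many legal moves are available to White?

0

White to move; king on a8.
In check: yes, from the black rook on d8.
Legal moves: none.
Count: 0.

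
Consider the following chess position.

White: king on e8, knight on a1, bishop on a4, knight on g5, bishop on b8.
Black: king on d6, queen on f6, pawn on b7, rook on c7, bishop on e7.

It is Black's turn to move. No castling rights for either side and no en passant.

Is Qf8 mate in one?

yes

After Qf8: white king on e8; in check: yes, from the black queen on f8.
King squares — d7: attacked by Kd6; e7: attacked by Kd6; f7: attacked by Qf8; d8: attacked by Be7; f8: attacked by Be7.
White has no legal moves → checkmate.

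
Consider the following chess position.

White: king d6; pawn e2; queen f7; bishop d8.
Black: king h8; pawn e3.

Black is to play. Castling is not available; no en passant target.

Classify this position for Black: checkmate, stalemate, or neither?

stalemate

Black to move; black king on h8.
In check: no.
King squares — g7: attacked by Qf7; h7: attacked by Qf7; g8: attacked by Qf7.
Legal moves for Black: none.
Not in check and no legal moves → stalemate.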